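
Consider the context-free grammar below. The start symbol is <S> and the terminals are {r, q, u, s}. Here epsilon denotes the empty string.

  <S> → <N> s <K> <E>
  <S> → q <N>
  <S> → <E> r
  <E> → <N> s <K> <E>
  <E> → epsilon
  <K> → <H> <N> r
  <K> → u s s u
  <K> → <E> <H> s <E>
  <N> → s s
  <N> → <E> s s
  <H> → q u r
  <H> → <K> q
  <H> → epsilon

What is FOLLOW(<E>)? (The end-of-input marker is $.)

FIRST(<S>): from <S>→<N> s <K> <E> we get {s}; from <S>→q <N> we get {q}; from <S>→<E> r we get {r, s}. So FIRST(<S>) = {q, r, s}.
FIRST(<E>): from <E>→<N> s <K> <E> we get {s}; from <E>→epsilon we get {epsilon}. So FIRST(<E>) = {epsilon, s}.
FIRST(<N>): from <N>→s s we get {s}; from <N>→<E> s s we get {s}. So FIRST(<N>) = {s}.
FIRST(<K>): from <K>→<H> <N> r we get {q, s, u}; from <K>→u s s u we get {u}; from <K>→<E> <H> s <E> we get {q, s, u}. So FIRST(<K>) = {q, s, u}.
FIRST(<H>): from <H>→q u r we get {q}; from <H>→<K> q we get {q, s, u}; from <H>→epsilon we get {epsilon}. So FIRST(<H>) = {epsilon, q, s, u}.
FOLLOW(<S>) includes $ since <S> is the start symbol.
FOLLOW(<S>): <S> appears on no right-hand side. Thus FOLLOW(<S>) = {$}.
FOLLOW(<N>): in <S>→<N> s <K> <E>, <N> is followed by s <K> <E> with FIRST {s}; in <S>→q <N>, the suffix after <N> is empty, so FOLLOW(<N>) ⊇ FOLLOW(<S>) = {$}; in <E>→<N> s <K> <E>, <N> is followed by s <K> <E> with FIRST {s}; in <K>→<H> <N> r, <N> is followed by r with FIRST {r}. Thus FOLLOW(<N>) = {$, r, s}.
FOLLOW(<H>): in <K>→<H> <N> r, <H> is followed by <N> r with FIRST {s}; in <K>→<E> <H> s <E>, <H> is followed by s <E> with FIRST {s}. Thus FOLLOW(<H>) = {s}.
FOLLOW(<E>): in <S>→<N> s <K> <E>, the suffix after <E> is empty, so FOLLOW(<E>) ⊇ FOLLOW(<S>) = {$}; in <S>→<E> r, <E> is followed by r with FIRST {r}; in <E>→<N> s <K> <E>, the suffix after <E> is empty (adds nothing new); in <K>→<E> <H> s <E> (occurrence 1), <E> is followed by <H> s <E> with FIRST {q, s, u}; in <K>→<E> <H> s <E> (occurrence 2), the suffix after <E> is empty, so FOLLOW(<E>) ⊇ FOLLOW(<K>) = {$, q, r, s, u}; in <N>→<E> s s, <E> is followed by s s with FIRST {s}. Thus FOLLOW(<E>) = {$, q, r, s, u}.
FOLLOW(<K>): in <S>→<N> s <K> <E>, <K> is followed by <E> with FIRST {epsilon, s}; in <S>→<N> s <K> <E>, the suffix after <K> is nullable, so FOLLOW(<K>) ⊇ FOLLOW(<S>) = {$}; in <E>→<N> s <K> <E>, <K> is followed by <E> with FIRST {epsilon, s}; in <E>→<N> s <K> <E>, the suffix after <K> is nullable, so FOLLOW(<K>) ⊇ FOLLOW(<E>) = {$, q, r, s, u}; in <H>→<K> q, <K> is followed by q with FIRST {q}. Thus FOLLOW(<K>) = {$, q, r, s, u}.

{$, q, r, s, u}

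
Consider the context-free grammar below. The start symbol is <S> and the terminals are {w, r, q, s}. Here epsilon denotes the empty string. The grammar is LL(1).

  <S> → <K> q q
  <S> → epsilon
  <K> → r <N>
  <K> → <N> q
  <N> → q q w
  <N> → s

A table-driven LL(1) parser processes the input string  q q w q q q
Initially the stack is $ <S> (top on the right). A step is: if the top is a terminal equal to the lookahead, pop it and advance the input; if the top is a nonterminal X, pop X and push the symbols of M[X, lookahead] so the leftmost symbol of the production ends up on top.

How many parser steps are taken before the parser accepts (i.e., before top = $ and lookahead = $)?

     Stack          Input          Action
  1  $ <S>          q q w q q q $  expand <S> → <K> q q
  2  $ q q <K>      q q w q q q $  expand <K> → <N> q
  3  $ q q q <N>    q q w q q q $  expand <N> → q q w
  4  $ q q q w q q  q q w q q q $  match q
  5  $ q q q w q    q w q q q $    match q
  6  $ q q q w      w q q q $      match w
  7  $ q q q        q q q $        match q
  8  $ q q          q q $          match q
  9  $ q            q $            match q
Accept reached after 9 steps.

9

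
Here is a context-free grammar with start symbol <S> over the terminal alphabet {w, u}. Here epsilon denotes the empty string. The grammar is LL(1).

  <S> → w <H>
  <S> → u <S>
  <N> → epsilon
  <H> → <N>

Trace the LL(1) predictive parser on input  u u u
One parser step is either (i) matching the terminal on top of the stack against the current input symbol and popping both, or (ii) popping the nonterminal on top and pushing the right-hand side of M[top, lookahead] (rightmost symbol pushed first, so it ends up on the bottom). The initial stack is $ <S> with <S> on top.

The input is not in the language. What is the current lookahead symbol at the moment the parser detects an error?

     Stack    Input    Action
  1  $ <S>    u u u $  expand <S> → u <S>
  2  $ <S> u  u u u $  match u
  3  $ <S>    u u $    expand <S> → u <S>
  4  $ <S> u  u u $    match u
  5  $ <S>    u $      expand <S> → u <S>
  6  $ <S> u  u $      match u
  7  $ <S>    $        error: M[<S>, $] is empty

$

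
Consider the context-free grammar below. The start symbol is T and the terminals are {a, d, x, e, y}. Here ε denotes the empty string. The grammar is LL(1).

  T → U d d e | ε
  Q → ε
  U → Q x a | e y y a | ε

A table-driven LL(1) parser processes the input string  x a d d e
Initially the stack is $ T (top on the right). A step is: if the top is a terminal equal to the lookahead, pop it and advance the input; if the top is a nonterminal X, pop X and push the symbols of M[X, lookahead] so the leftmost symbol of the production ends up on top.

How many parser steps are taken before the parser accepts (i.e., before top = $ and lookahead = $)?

8

     Stack          Input        Action
  1  $ T            x a d d e $  expand T → U d d e
  2  $ e d d U      x a d d e $  expand U → Q x a
  3  $ e d d a x Q  x a d d e $  expand Q → ε
  4  $ e d d a x    x a d d e $  match x
  5  $ e d d a      a d d e $    match a
  6  $ e d d        d d e $      match d
  7  $ e d          d e $        match d
  8  $ e            e $          match e
Accept reached after 8 steps.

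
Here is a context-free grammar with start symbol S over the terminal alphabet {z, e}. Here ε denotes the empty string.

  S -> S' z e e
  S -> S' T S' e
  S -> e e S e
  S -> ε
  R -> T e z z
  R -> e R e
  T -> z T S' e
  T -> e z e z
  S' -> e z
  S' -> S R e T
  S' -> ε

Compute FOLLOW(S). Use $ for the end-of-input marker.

FIRST(T) = {e, z}
FIRST(R) = {e, z}  (via T e z z)
FIRST(S) = {ε, e, z}  (via S' z e e, S' T S' e)
FIRST(S') = {ε, e, z}  (via S R e T)
FOLLOW(S) includes $ since S is the start symbol.
FOLLOW(S): in S->e e S e, S is followed by e with FIRST {e}; in S'->S R e T, S is followed by R e T with FIRST {e, z}. Thus FOLLOW(S) = {$, e, z}.
FOLLOW(R): in R->e R e, R is followed by e with FIRST {e}; in S'->S R e T, R is followed by e T with FIRST {e}. Thus FOLLOW(R) = {e}.
FOLLOW(S'): in S->S' z e e, S' is followed by z e e with FIRST {z}; in S->S' T S' e (occurrence 1), S' is followed by T S' e with FIRST {e, z}; in S->S' T S' e (occurrence 2), S' is followed by e with FIRST {e}; in T->z T S' e, S' is followed by e with FIRST {e}. Thus FOLLOW(S') = {e, z}.
FOLLOW(T): in S->S' T S' e, T is followed by S' e with FIRST {e, z}; in R->T e z z, T is followed by e z z with FIRST {e}; in T->z T S' e, T is followed by S' e with FIRST {e, z}; in S'->S R e T, the suffix after T is empty, so FOLLOW(T) ⊇ FOLLOW(S') = {e, z}. Thus FOLLOW(T) = {e, z}.

{$, e, z}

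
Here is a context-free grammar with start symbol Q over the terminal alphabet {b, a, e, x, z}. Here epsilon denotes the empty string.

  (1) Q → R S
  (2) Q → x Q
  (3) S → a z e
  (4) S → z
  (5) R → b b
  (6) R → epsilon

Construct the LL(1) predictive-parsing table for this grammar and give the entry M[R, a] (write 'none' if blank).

FIRST(S) = {a, z}
FIRST(R) = {epsilon, b}
FIRST(Q) = {a, b, x, z}  (via R S)
FOLLOW(Q) includes $ since Q is the start symbol.
FOLLOW(R): in Q→R S, R is followed by S with FIRST {a, z}. Thus FOLLOW(R) = {a, z}.
For R → b b: FIRST(b b) = {b}, so it goes in M[R, t] for t ∈ {b}.
For R → epsilon: FIRST(epsilon) = {epsilon}, so it goes in M[R, t] for t ∈ {}; since epsilon ∈ FIRST, also for every t ∈ FOLLOW(R) = {a, z}.

R → epsilon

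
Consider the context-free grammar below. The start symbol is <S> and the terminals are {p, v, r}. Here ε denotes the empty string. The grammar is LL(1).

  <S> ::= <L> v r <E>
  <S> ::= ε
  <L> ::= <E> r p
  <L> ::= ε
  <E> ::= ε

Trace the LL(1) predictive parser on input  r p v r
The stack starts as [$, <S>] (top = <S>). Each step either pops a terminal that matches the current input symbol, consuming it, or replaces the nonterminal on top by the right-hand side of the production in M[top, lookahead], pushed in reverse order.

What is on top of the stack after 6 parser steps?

r

     Stack              Input      Action
  1  $ <S>              r p v r $  expand <S> ::= <L> v r <E>
  2  $ <E> r v <L>      r p v r $  expand <L> ::= <E> r p
  3  $ <E> r v p r <E>  r p v r $  expand <E> ::= ε
  4  $ <E> r v p r      r p v r $  match r
  5  $ <E> r v p        p v r $    match p
  6  $ <E> r v          v r $      match v
Stack after step 6: $ <E> r (top = r).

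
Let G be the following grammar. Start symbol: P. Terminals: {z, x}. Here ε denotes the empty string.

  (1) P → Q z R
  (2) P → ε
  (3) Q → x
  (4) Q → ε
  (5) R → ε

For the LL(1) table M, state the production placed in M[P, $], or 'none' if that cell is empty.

P → ε

FIRST(Q): from Q→x we get {x}; from Q→ε we get {ε}. So FIRST(Q) = {ε, x}.
FIRST(R): from R→ε we get {ε}. So FIRST(R) = {ε}.
FIRST(P): from P→Q z R we get {x, z}; from P→ε we get {ε}. So FIRST(P) = {ε, x, z}.
FOLLOW(P) includes $ since P is the start symbol.
FOLLOW(P): P appears on no right-hand side. Thus FOLLOW(P) = {$}.
For P → Q z R: FIRST(Q z R) = {x, z}, so it goes in M[P, t] for t ∈ {x, z}.
For P → ε: FIRST(ε) = {ε}, so it goes in M[P, t] for t ∈ {}; since ε ∈ FIRST, also for every t ∈ FOLLOW(P) = {$}.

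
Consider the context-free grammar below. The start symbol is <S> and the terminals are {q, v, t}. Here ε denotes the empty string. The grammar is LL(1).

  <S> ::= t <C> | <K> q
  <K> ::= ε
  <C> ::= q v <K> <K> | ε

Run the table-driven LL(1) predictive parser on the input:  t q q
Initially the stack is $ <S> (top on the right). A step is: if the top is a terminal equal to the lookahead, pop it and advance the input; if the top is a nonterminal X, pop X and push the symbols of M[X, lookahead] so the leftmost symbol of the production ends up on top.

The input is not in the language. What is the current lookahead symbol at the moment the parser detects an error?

     Stack          Input    Action
  1  $ <S>          t q q $  expand <S> ::= t <C>
  2  $ <C> t        t q q $  match t
  3  $ <C>          q q $    expand <C> ::= q v <K> <K>
  4  $ <K> <K> v q  q q $    match q
  5  $ <K> <K> v    q $      error: top is terminal v but lookahead is q

q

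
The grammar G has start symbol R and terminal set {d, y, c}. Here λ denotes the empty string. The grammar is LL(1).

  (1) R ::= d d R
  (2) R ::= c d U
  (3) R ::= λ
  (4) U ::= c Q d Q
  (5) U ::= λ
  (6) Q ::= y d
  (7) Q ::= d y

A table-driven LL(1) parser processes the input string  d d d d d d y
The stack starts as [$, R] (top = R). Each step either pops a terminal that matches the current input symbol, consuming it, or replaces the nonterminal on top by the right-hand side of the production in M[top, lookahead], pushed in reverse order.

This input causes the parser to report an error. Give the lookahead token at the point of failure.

      Stack    Input            Action
   1  $ R      d d d d d d y $  expand R ::= d d R
   2  $ R d d  d d d d d d y $  match d
   3  $ R d    d d d d d y $    match d
   4  $ R      d d d d y $      expand R ::= d d R
   5  $ R d d  d d d d y $      match d
   6  $ R d    d d d y $        match d
   7  $ R      d d y $          expand R ::= d d R
   8  $ R d d  d d y $          match d
   9  $ R d    d y $            match d
  10  $ R      y $              error: M[R, y] is empty

y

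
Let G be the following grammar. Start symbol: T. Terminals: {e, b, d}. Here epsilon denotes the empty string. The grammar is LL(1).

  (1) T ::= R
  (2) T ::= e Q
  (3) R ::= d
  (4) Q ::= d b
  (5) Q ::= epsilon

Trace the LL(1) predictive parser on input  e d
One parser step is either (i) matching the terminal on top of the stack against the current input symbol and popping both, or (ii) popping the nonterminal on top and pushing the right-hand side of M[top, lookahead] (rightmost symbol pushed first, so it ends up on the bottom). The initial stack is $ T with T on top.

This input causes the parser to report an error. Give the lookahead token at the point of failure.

$

step 1: stack=$ T  input=e d $  — expand T ::= e Q
step 2: stack=$ Q e  input=e d $  — match e
step 3: stack=$ Q  input=d $  — expand Q ::= d b
step 4: stack=$ b d  input=d $  — match d
step 5: stack=$ b  input=$  — error: top is terminal b but lookahead is $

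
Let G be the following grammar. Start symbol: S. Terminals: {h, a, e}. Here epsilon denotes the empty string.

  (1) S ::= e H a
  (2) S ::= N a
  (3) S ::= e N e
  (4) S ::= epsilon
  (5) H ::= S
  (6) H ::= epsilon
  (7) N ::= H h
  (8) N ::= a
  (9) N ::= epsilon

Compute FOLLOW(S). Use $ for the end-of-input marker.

{$, a, h}

FIRST(S) = {epsilon, a, e, h}  (via N a)
FIRST(H) = {epsilon, a, e, h}  (via S)
FIRST(N) = {epsilon, a, e, h}  (via H h)
FOLLOW(S) includes $ since S is the start symbol.
FOLLOW(H): in S::=e H a, H is followed by a with FIRST {a}; in N::=H h, H is followed by h with FIRST {h}. Thus FOLLOW(H) = {a, h}.
FOLLOW(S): in H::=S, the suffix after S is empty, so FOLLOW(S) ⊇ FOLLOW(H) = {a, h}. Thus FOLLOW(S) = {$, a, h}.
FOLLOW(N): in S::=N a, N is followed by a with FIRST {a}; in S::=e N e, N is followed by e with FIRST {e}. Thus FOLLOW(N) = {a, e}.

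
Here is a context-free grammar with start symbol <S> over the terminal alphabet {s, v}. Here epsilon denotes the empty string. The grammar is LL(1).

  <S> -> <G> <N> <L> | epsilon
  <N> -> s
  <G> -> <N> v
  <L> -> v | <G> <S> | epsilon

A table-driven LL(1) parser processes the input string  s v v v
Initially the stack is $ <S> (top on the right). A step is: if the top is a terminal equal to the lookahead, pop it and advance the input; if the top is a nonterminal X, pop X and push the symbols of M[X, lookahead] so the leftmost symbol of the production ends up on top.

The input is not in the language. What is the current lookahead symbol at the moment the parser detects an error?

v

step 1: stack=$ <S>  input=s v v v $  — expand <S> -> <G> <N> <L>
step 2: stack=$ <L> <N> <G>  input=s v v v $  — expand <G> -> <N> v
step 3: stack=$ <L> <N> v <N>  input=s v v v $  — expand <N> -> s
step 4: stack=$ <L> <N> v s  input=s v v v $  — match s
step 5: stack=$ <L> <N> v  input=v v v $  — match v
step 6: stack=$ <L> <N>  input=v v $  — error: M[<N>, v] is empty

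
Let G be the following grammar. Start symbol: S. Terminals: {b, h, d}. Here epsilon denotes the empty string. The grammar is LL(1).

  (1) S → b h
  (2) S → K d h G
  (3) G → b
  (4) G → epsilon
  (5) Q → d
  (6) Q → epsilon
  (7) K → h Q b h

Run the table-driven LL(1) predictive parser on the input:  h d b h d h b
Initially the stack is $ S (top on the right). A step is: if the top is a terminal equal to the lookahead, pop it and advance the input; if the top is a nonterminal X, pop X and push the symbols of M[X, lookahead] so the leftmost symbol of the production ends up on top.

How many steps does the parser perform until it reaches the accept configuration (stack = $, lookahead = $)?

11

step 1: stack=$ S  input=h d b h d h b $  — expand S → K d h G
step 2: stack=$ G h d K  input=h d b h d h b $  — expand K → h Q b h
step 3: stack=$ G h d h b Q h  input=h d b h d h b $  — match h
step 4: stack=$ G h d h b Q  input=d b h d h b $  — expand Q → d
step 5: stack=$ G h d h b d  input=d b h d h b $  — match d
step 6: stack=$ G h d h b  input=b h d h b $  — match b
step 7: stack=$ G h d h  input=h d h b $  — match h
step 8: stack=$ G h d  input=d h b $  — match d
step 9: stack=$ G h  input=h b $  — match h
step 10: stack=$ G  input=b $  — expand G → b
step 11: stack=$ b  input=b $  — match b
Accept reached after 11 steps.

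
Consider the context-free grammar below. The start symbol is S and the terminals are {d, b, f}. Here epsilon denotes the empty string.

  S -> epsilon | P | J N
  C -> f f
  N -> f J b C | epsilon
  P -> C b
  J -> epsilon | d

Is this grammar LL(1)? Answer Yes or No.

FIRST(S) = {epsilon, d, f}
FIRST(C) = {f}
FIRST(N) = {epsilon, f}
FIRST(P) = {f}
FIRST(J) = {epsilon, d}
FOLLOW(S) = {$}
FOLLOW(C) = {$, b}
FOLLOW(N) = {$}
FOLLOW(P) = {$}
FOLLOW(J) = {$, b, f}
Cell M[S, $] receives both S -> epsilon and S -> J N — the grammar is not LL(1).

No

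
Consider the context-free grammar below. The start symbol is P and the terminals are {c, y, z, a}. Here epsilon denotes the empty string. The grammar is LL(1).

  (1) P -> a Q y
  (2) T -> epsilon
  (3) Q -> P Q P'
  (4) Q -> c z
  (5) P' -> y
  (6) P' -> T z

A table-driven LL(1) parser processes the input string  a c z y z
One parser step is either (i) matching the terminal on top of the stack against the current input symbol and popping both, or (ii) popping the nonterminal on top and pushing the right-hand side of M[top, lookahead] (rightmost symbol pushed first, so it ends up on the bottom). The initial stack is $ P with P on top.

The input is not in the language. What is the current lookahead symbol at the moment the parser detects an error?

z

     Stack    Input        Action
  1  $ P      a c z y z $  expand P -> a Q y
  2  $ y Q a  a c z y z $  match a
  3  $ y Q    c z y z $    expand Q -> c z
  4  $ y z c  c z y z $    match c
  5  $ y z    z y z $      match z
  6  $ y      y z $        match y
  7  $        z $          error: stack empty but input remains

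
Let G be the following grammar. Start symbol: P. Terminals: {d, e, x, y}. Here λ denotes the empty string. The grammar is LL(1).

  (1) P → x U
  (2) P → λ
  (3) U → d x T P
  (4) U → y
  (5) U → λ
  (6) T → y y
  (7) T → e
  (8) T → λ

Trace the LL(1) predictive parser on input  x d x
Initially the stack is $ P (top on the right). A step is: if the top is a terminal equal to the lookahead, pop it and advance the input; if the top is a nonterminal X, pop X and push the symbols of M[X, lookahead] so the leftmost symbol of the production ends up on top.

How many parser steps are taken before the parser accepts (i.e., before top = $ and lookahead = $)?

step 1: stack=$ P  input=x d x $  — expand P → x U
step 2: stack=$ U x  input=x d x $  — match x
step 3: stack=$ U  input=d x $  — expand U → d x T P
step 4: stack=$ P T x d  input=d x $  — match d
step 5: stack=$ P T x  input=x $  — match x
step 6: stack=$ P T  input=$  — expand T → λ
step 7: stack=$ P  input=$  — expand P → λ
Accept reached after 7 steps.

7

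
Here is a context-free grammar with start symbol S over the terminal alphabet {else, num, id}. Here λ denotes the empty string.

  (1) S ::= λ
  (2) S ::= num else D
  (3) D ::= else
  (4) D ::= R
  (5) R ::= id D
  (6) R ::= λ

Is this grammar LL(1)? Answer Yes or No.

FIRST(S) = {λ, num}
FIRST(D) = {λ, else, id}
FIRST(R) = {λ, id}
FOLLOW(S) = {$}
FOLLOW(D) = {$}
FOLLOW(R) = {$}
Each cell of M receives at most one production.

Yes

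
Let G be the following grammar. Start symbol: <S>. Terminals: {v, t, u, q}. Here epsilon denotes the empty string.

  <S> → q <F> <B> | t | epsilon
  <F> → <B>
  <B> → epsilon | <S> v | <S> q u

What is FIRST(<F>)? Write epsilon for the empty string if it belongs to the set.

FIRST(<S>): from <S>→q <F> <B> we get {q}; from <S>→t we get {t}; from <S>→epsilon we get {epsilon}. So FIRST(<S>) = {epsilon, q, t}.
FIRST(<B>): from <B>→epsilon we get {epsilon}; from <B>→<S> v we get {q, t, v}; from <B>→<S> q u we get {q, t}. So FIRST(<B>) = {epsilon, q, t, v}.
FIRST(<F>): from <F>→<B> we get {epsilon, q, t, v}. So FIRST(<F>) = {epsilon, q, t, v}.

{epsilon, q, t, v}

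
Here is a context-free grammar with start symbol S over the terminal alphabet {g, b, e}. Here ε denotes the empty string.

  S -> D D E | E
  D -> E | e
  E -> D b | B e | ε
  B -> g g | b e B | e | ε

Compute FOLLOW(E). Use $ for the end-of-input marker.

{$, b, e, g}

FIRST(B) = {ε, b, e, g}
FIRST(S) = {ε, b, e, g}  (via D D E, E)
FIRST(D) = {ε, b, e, g}  (via E)
FIRST(E) = {ε, b, e, g}  (via D b, B e)
FOLLOW(S) includes $ since S is the start symbol.
FOLLOW(S): S appears on no right-hand side. Thus FOLLOW(S) = {$}.
FOLLOW(D): in S->D D E (occurrence 1), D is followed by D E with FIRST {ε, b, e, g}; in S->D D E (occurrence 1), the suffix after D is nullable, so FOLLOW(D) ⊇ FOLLOW(S) = {$}; in S->D D E (occurrence 2), D is followed by E with FIRST {ε, b, e, g}; in S->D D E (occurrence 2), the suffix after D is nullable, so FOLLOW(D) ⊇ FOLLOW(S) = {$}; in E->D b, D is followed by b with FIRST {b}. Thus FOLLOW(D) = {$, b, e, g}.
FOLLOW(E): in S->D D E, the suffix after E is empty, so FOLLOW(E) ⊇ FOLLOW(S) = {$}; in S->E, the suffix after E is empty, so FOLLOW(E) ⊇ FOLLOW(S) = {$}; in D->E, the suffix after E is empty, so FOLLOW(E) ⊇ FOLLOW(D) = {$, b, e, g}. Thus FOLLOW(E) = {$, b, e, g}.
FOLLOW(B): in E->B e, B is followed by e with FIRST {e}; in B->b e B, the suffix after B is empty (adds nothing new). Thus FOLLOW(B) = {e}.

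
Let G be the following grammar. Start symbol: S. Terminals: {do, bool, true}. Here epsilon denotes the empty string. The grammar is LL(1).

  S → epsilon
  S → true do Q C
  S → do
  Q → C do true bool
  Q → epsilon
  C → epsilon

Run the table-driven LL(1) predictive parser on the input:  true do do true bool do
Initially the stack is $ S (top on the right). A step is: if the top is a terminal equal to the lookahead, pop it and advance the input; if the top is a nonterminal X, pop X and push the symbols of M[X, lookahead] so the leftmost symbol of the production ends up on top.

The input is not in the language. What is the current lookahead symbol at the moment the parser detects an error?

      Stack               Input                      Action
   1  $ S                 true do do true bool do $  expand S → true do Q C
   2  $ C Q do true       true do do true bool do $  match true
   3  $ C Q do            do do true bool do $       match do
   4  $ C Q               do true bool do $          expand Q → C do true bool
   5  $ C bool true do C  do true bool do $          expand C → epsilon
   6  $ C bool true do    do true bool do $          match do
   7  $ C bool true       true bool do $             match true
   8  $ C bool            bool do $                  match bool
   9  $ C                 do $                       expand C → epsilon
  10  $                   do $                       error: stack empty but input remains

do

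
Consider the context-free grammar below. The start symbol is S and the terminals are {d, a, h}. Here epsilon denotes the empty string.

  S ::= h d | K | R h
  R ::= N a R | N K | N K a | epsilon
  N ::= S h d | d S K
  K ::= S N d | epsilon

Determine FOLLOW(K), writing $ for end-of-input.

{$, a, d, h}

FIRST(S) = {epsilon, d, h}  (via K, R h)
FIRST(N) = {d, h}  (via S h d)
FIRST(R) = {epsilon, d, h}  (via N a R, N K, N K a)
FIRST(K) = {epsilon, d, h}  (via S N d)
FOLLOW(S) includes $ since S is the start symbol.
FOLLOW(R): in S::=R h, R is followed by h with FIRST {h}; in R::=N a R, the suffix after R is empty (adds nothing new). Thus FOLLOW(R) = {h}.
FOLLOW(N): in R::=N a R, N is followed by a R with FIRST {a}; in R::=N K, N is followed by K with FIRST {epsilon, d, h}; in R::=N K, the suffix after N is nullable, so FOLLOW(N) ⊇ FOLLOW(R) = {h}; in R::=N K a, N is followed by K a with FIRST {a, d, h}; in K::=S N d, N is followed by d with FIRST {d}. Thus FOLLOW(N) = {a, d, h}.
FOLLOW(S): in N::=S h d, S is followed by h d with FIRST {h}; in N::=d S K, S is followed by K with FIRST {epsilon, d, h}; in N::=d S K, the suffix after S is nullable, so FOLLOW(S) ⊇ FOLLOW(N) = {a, d, h}; in K::=S N d, S is followed by N d with FIRST {d, h}. Thus FOLLOW(S) = {$, a, d, h}.
FOLLOW(K): in S::=K, the suffix after K is empty, so FOLLOW(K) ⊇ FOLLOW(S) = {$, a, d, h}; in R::=N K, the suffix after K is empty, so FOLLOW(K) ⊇ FOLLOW(R) = {h}; in R::=N K a, K is followed by a with FIRST {a}; in N::=d S K, the suffix after K is empty, so FOLLOW(K) ⊇ FOLLOW(N) = {a, d, h}. Thus FOLLOW(K) = {$, a, d, h}.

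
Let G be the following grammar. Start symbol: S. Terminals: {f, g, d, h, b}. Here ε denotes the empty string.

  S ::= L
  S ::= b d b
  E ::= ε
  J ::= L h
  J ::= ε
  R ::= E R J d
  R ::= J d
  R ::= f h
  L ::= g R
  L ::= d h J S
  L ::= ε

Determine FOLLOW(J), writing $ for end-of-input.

FIRST(E) = {ε}
FIRST(L) = {ε, d, g}
FIRST(S) = {ε, b, d, g}  (via L)
FIRST(J) = {ε, d, g, h}  (via L h)
FIRST(R) = {d, f, g, h}  (via E R J d, J d)
FOLLOW(S) includes $ since S is the start symbol.
FOLLOW(E): in R::=E R J d, E is followed by R J d with FIRST {d, f, g, h}. Thus FOLLOW(E) = {d, f, g, h}.
FOLLOW(S): in L::=d h J S, the suffix after S is empty, so FOLLOW(S) ⊇ FOLLOW(L) = {$, h}. Thus FOLLOW(S) = {$, h}.
FOLLOW(L): in S::=L, the suffix after L is empty, so FOLLOW(L) ⊇ FOLLOW(S) = {$, h}; in J::=L h, L is followed by h with FIRST {h}. Thus FOLLOW(L) = {$, h}.
FOLLOW(J): in R::=E R J d, J is followed by d with FIRST {d}; in R::=J d, J is followed by d with FIRST {d}; in L::=d h J S, J is followed by S with FIRST {ε, b, d, g}; in L::=d h J S, the suffix after J is nullable, so FOLLOW(J) ⊇ FOLLOW(L) = {$, h}. Thus FOLLOW(J) = {$, b, d, g, h}.
FOLLOW(R): in R::=E R J d, R is followed by J d with FIRST {d, g, h}; in L::=g R, the suffix after R is empty, so FOLLOW(R) ⊇ FOLLOW(L) = {$, h}. Thus FOLLOW(R) = {$, d, g, h}.

{$, b, d, g, h}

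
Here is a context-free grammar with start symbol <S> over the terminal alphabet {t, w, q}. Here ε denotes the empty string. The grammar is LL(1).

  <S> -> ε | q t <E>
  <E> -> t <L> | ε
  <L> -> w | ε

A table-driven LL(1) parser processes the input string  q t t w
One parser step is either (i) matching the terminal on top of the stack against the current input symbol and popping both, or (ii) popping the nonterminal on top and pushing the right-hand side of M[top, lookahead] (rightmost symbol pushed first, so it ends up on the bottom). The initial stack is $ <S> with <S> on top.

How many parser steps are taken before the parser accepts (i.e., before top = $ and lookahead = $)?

     Stack      Input      Action
  1  $ <S>      q t t w $  expand <S> -> q t <E>
  2  $ <E> t q  q t t w $  match q
  3  $ <E> t    t t w $    match t
  4  $ <E>      t w $      expand <E> -> t <L>
  5  $ <L> t    t w $      match t
  6  $ <L>      w $        expand <L> -> w
  7  $ w        w $        match w
Accept reached after 7 steps.

7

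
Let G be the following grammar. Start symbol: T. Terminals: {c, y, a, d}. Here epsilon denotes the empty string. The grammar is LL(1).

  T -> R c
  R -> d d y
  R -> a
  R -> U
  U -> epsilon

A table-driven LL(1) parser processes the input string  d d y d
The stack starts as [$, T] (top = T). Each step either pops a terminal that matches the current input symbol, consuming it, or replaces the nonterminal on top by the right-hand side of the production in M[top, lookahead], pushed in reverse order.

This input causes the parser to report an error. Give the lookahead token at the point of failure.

step 1: stack=$ T  input=d d y d $  — expand T -> R c
step 2: stack=$ c R  input=d d y d $  — expand R -> d d y
step 3: stack=$ c y d d  input=d d y d $  — match d
step 4: stack=$ c y d  input=d y d $  — match d
step 5: stack=$ c y  input=y d $  — match y
step 6: stack=$ c  input=d $  — error: top is terminal c but lookahead is d

d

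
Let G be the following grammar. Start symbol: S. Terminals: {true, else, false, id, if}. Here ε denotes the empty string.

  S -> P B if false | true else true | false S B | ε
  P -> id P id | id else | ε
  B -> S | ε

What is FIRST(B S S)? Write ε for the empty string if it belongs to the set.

FIRST(P) = {ε, id}
FIRST(S) = {ε, false, id, if, true}  (via P B if false)
FIRST(B) = {ε, false, id, if, true}  (via S)
FIRST(B S S): take FIRST of each symbol in turn, carrying on past any symbol whose FIRST contains ε; result {ε, false, id, if, true}.

{ε, false, id, if, true}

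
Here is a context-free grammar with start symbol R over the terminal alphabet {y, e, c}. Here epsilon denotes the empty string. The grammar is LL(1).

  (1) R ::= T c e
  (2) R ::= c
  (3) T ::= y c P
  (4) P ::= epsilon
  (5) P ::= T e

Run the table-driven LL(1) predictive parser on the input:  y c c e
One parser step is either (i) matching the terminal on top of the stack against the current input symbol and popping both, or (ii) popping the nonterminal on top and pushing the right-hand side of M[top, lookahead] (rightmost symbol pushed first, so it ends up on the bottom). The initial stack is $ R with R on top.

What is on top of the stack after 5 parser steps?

c

step 1: stack=$ R  input=y c c e $  — expand R ::= T c e
step 2: stack=$ e c T  input=y c c e $  — expand T ::= y c P
step 3: stack=$ e c P c y  input=y c c e $  — match y
step 4: stack=$ e c P c  input=c c e $  — match c
step 5: stack=$ e c P  input=c e $  — expand P ::= epsilon
Stack after step 5: $ e c (top = c).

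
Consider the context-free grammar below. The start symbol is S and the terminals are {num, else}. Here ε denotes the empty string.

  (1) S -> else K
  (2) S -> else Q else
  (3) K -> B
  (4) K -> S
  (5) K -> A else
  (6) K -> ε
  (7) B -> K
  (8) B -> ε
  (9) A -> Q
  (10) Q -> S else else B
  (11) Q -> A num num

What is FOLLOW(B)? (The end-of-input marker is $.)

FIRST(S) = {else}
FIRST(K) = {ε, else}  (via B, S, A else)
FIRST(B) = {ε, else}  (via K)
FIRST(A) = {else}  (via Q)
FIRST(Q) = {else}  (via S else else B, A num num)
FOLLOW(S) includes $ since S is the start symbol.
FOLLOW(A): in K->A else, A is followed by else with FIRST {else}; in Q->A num num, A is followed by num num with FIRST {num}. Thus FOLLOW(A) = {else, num}.
FOLLOW(Q): in S->else Q else, Q is followed by else with FIRST {else}; in A->Q, the suffix after Q is empty, so FOLLOW(Q) ⊇ FOLLOW(A) = {else, num}. Thus FOLLOW(Q) = {else, num}.
FOLLOW(S): in K->S, the suffix after S is empty, so FOLLOW(S) ⊇ FOLLOW(K) = {$, else, num}; in Q->S else else B, S is followed by else else B with FIRST {else}. Thus FOLLOW(S) = {$, else, num}.
FOLLOW(K): in S->else K, the suffix after K is empty, so FOLLOW(K) ⊇ FOLLOW(S) = {$, else, num}; in B->K, the suffix after K is empty, so FOLLOW(K) ⊇ FOLLOW(B) = {$, else, num}. Thus FOLLOW(K) = {$, else, num}.
FOLLOW(B): in K->B, the suffix after B is empty, so FOLLOW(B) ⊇ FOLLOW(K) = {$, else, num}; in Q->S else else B, the suffix after B is empty, so FOLLOW(B) ⊇ FOLLOW(Q) = {else, num}. Thus FOLLOW(B) = {$, else, num}.

{$, else, num}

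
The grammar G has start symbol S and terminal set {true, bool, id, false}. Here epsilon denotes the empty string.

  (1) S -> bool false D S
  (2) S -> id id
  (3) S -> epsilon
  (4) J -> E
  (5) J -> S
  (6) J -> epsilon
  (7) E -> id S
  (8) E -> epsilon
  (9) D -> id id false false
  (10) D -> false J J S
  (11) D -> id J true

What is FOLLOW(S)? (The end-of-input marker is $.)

FIRST(S): from S->bool false D S we get {bool}; from S->id id we get {id}; from S->epsilon we get {epsilon}. So FIRST(S) = {epsilon, bool, id}.
FIRST(E): from E->id S we get {id}; from E->epsilon we get {epsilon}. So FIRST(E) = {epsilon, id}.
FIRST(D): from D->id id false false we get {id}; from D->false J J S we get {false}; from D->id J true we get {id}. So FIRST(D) = {false, id}.
FIRST(J): from J->E we get {epsilon, id}; from J->S we get {epsilon, bool, id}; from J->epsilon we get {epsilon}. So FIRST(J) = {epsilon, bool, id}.
FOLLOW(S) includes $ since S is the start symbol.
FOLLOW(S): in S->bool false D S, the suffix after S is empty (adds nothing new); in J->S, the suffix after S is empty, so FOLLOW(S) ⊇ FOLLOW(J) = {$, bool, id, true}; in E->id S, the suffix after S is empty, so FOLLOW(S) ⊇ FOLLOW(E) = {$, bool, id, true}; in D->false J J S, the suffix after S is empty, so FOLLOW(S) ⊇ FOLLOW(D) = {$, bool, id, true}. Thus FOLLOW(S) = {$, bool, id, true}.
FOLLOW(D): in S->bool false D S, D is followed by S with FIRST {epsilon, bool, id}; in S->bool false D S, the suffix after D is nullable, so FOLLOW(D) ⊇ FOLLOW(S) = {$, bool, id, true}. Thus FOLLOW(D) = {$, bool, id, true}.
FOLLOW(J): in D->false J J S (occurrence 1), J is followed by J S with FIRST {epsilon, bool, id}; in D->false J J S (occurrence 1), the suffix after J is nullable, so FOLLOW(J) ⊇ FOLLOW(D) = {$, bool, id, true}; in D->false J J S (occurrence 2), J is followed by S with FIRST {epsilon, bool, id}; in D->false J J S (occurrence 2), the suffix after J is nullable, so FOLLOW(J) ⊇ FOLLOW(D) = {$, bool, id, true}; in D->id J true, J is followed by true with FIRST {true}. Thus FOLLOW(J) = {$, bool, id, true}.
FOLLOW(E): in J->E, the suffix after E is empty, so FOLLOW(E) ⊇ FOLLOW(J) = {$, bool, id, true}. Thus FOLLOW(E) = {$, bool, id, true}.

{$, bool, id, true}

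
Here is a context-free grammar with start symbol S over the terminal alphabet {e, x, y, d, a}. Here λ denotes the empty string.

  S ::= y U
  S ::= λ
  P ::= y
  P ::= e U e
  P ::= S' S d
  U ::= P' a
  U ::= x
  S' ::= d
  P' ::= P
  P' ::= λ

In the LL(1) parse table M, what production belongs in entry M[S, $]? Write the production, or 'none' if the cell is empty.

FIRST(S): from S::=y U we get {y}; from S::=λ we get {λ}. So FIRST(S) = {λ, y}.
FIRST(S'): from S'::=d we get {d}. So FIRST(S') = {d}.
FIRST(P): from P::=y we get {y}; from P::=e U e we get {e}; from P::=S' S d we get {d}. So FIRST(P) = {d, e, y}.
FIRST(P'): from P'::=P we get {d, e, y}; from P'::=λ we get {λ}. So FIRST(P') = {λ, d, e, y}.
FIRST(U): from U::=P' a we get {a, d, e, y}; from U::=x we get {x}. So FIRST(U) = {a, d, e, x, y}.
FOLLOW(S) includes $ since S is the start symbol.
FOLLOW(S): in P::=S' S d, S is followed by d with FIRST {d}. Thus FOLLOW(S) = {$, d}.
For S ::= y U: FIRST(y U) = {y}, so it goes in M[S, t] for t ∈ {y}.
For S ::= λ: FIRST(λ) = {λ}, so it goes in M[S, t] for t ∈ {}; since λ ∈ FIRST, also for every t ∈ FOLLOW(S) = {$, d}.

S ::= λ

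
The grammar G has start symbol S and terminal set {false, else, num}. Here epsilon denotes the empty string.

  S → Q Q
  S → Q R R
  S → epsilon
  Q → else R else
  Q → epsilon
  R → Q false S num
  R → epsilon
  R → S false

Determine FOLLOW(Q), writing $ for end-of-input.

{$, else, false, num}

FIRST(Q): from Q→else R else we get {else}; from Q→epsilon we get {epsilon}. So FIRST(Q) = {epsilon, else}.
FIRST(S): from S→Q Q we get {epsilon, else}; from S→Q R R we get {epsilon, else, false}; from S→epsilon we get {epsilon}. So FIRST(S) = {epsilon, else, false}.
FIRST(R): from R→Q false S num we get {else, false}; from R→epsilon we get {epsilon}; from R→S false we get {else, false}. So FIRST(R) = {epsilon, else, false}.
FOLLOW(S) includes $ since S is the start symbol.
FOLLOW(S): in R→Q false S num, S is followed by num with FIRST {num}; in R→S false, S is followed by false with FIRST {false}. Thus FOLLOW(S) = {$, false, num}.
FOLLOW(Q): in S→Q Q (occurrence 1), Q is followed by Q with FIRST {epsilon, else}; in S→Q Q (occurrence 1), the suffix after Q is nullable, so FOLLOW(Q) ⊇ FOLLOW(S) = {$, false, num}; in S→Q Q (occurrence 2), the suffix after Q is empty, so FOLLOW(Q) ⊇ FOLLOW(S) = {$, false, num}; in S→Q R R, Q is followed by R R with FIRST {epsilon, else, false}; in S→Q R R, the suffix after Q is nullable, so FOLLOW(Q) ⊇ FOLLOW(S) = {$, false, num}; in R→Q false S num, Q is followed by false S num with FIRST {false}. Thus FOLLOW(Q) = {$, else, false, num}.
FOLLOW(R): in S→Q R R (occurrence 1), R is followed by R with FIRST {epsilon, else, false}; in S→Q R R (occurrence 1), the suffix after R is nullable, so FOLLOW(R) ⊇ FOLLOW(S) = {$, false, num}; in S→Q R R (occurrence 2), the suffix after R is empty, so FOLLOW(R) ⊇ FOLLOW(S) = {$, false, num}; in Q→else R else, R is followed by else with FIRST {else}. Thus FOLLOW(R) = {$, else, false, num}.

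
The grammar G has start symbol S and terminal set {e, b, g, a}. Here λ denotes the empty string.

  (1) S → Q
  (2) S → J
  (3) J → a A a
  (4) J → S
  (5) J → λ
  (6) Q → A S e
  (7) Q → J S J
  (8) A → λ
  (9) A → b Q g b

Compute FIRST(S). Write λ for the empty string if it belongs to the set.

FIRST(A) = {λ, b}
FIRST(S) = {λ, a, b, e}  (via Q, J)
FIRST(J) = {λ, a, b, e}  (via S)
FIRST(Q) = {λ, a, b, e}  (via A S e, J S J)

{λ, a, b, e}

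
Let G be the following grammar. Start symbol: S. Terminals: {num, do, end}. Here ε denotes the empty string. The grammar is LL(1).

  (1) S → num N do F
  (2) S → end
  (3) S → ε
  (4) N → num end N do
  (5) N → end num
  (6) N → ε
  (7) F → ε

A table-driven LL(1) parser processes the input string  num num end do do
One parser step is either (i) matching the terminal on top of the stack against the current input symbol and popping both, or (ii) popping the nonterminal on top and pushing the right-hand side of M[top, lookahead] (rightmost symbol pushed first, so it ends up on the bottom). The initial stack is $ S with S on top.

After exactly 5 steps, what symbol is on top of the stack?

N

step 1: stack=$ S  input=num num end do do $  — expand S → num N do F
step 2: stack=$ F do N num  input=num num end do do $  — match num
step 3: stack=$ F do N  input=num end do do $  — expand N → num end N do
step 4: stack=$ F do do N end num  input=num end do do $  — match num
step 5: stack=$ F do do N end  input=end do do $  — match end
Stack after step 5: $ F do do N (top = N).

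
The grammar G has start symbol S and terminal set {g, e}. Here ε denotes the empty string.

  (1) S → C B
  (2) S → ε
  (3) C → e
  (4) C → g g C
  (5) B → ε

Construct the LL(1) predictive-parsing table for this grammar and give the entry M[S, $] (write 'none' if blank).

S → ε

FIRST(C): from C→e we get {e}; from C→g g C we get {g}. So FIRST(C) = {e, g}.
FIRST(B): from B→ε we get {ε}. So FIRST(B) = {ε}.
FIRST(S): from S→C B we get {e, g}; from S→ε we get {ε}. So FIRST(S) = {ε, e, g}.
FOLLOW(S) includes $ since S is the start symbol.
FOLLOW(S): S appears on no right-hand side. Thus FOLLOW(S) = {$}.
For S → C B: FIRST(C B) = {e, g}, so it goes in M[S, t] for t ∈ {e, g}.
For S → ε: FIRST(ε) = {ε}, so it goes in M[S, t] for t ∈ {}; since ε ∈ FIRST, also for every t ∈ FOLLOW(S) = {$}.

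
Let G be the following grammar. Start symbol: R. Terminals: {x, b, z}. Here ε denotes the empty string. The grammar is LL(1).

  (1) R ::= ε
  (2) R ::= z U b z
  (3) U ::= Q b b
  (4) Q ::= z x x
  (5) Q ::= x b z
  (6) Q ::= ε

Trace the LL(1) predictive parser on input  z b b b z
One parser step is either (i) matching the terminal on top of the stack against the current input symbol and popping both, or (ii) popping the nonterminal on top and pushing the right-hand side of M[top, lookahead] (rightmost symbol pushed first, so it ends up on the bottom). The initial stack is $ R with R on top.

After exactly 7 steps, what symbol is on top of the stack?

z

     Stack        Input        Action
  1  $ R          z b b b z $  expand R ::= z U b z
  2  $ z b U z    z b b b z $  match z
  3  $ z b U      b b b z $    expand U ::= Q b b
  4  $ z b b b Q  b b b z $    expand Q ::= ε
  5  $ z b b b    b b b z $    match b
  6  $ z b b      b b z $      match b
  7  $ z b        b z $        match b
Stack after step 7: $ z (top = z).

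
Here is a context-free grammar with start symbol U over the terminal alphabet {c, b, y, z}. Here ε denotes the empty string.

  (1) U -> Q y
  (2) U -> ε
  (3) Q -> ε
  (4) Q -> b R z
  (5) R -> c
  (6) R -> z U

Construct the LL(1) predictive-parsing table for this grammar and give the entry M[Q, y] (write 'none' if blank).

FIRST(Q) = {ε, b}
FIRST(R) = {c, z}
FIRST(U) = {ε, b, y}  (via Q y)
FOLLOW(U) includes $ since U is the start symbol.
FOLLOW(Q): in U->Q y, Q is followed by y with FIRST {y}. Thus FOLLOW(Q) = {y}.
For Q -> ε: FIRST(ε) = {ε}, so it goes in M[Q, t] for t ∈ {}; since ε ∈ FIRST, also for every t ∈ FOLLOW(Q) = {y}.
For Q -> b R z: FIRST(b R z) = {b}, so it goes in M[Q, t] for t ∈ {b}.

Q -> ε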